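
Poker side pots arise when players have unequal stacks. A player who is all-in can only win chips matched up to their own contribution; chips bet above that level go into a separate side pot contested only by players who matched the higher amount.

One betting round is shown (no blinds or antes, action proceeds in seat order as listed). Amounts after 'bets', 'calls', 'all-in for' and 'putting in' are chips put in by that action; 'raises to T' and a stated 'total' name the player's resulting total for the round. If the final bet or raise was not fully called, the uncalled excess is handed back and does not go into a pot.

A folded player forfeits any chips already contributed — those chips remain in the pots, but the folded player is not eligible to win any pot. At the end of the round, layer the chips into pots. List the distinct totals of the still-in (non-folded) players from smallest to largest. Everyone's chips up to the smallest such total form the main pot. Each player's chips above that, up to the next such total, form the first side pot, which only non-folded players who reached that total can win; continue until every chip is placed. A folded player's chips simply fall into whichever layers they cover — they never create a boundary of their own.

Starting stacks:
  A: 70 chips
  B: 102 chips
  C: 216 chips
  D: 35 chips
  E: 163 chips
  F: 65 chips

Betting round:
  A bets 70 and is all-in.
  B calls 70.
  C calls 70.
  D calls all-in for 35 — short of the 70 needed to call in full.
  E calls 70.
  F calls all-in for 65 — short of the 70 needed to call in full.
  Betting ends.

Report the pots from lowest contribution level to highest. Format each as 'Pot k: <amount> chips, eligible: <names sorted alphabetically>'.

Contributions: A=70, B=70, C=70, D=35, E=70, F=65
Pot levels (distinct totals of non-folded players): 35, 65, 70
Layer 1-35: 35 each from A, B, C, D, E, F = 35*6 = 210 chips; eligible A, B, C, D, E, F
Layer 36-65: 30 each from A, B, C, E, F = 30*5 = 150 chips; eligible A, B, C, E, F
Layer 66-70: 5 each from A, B, C, E = 5*4 = 20 chips; eligible A, B, C, E

Pot 1: 210 chips, eligible: A, B, C, D, E, F
Pot 2: 150 chips, eligible: A, B, C, E, F
Pot 3: 20 chips, eligible: A, B, C, E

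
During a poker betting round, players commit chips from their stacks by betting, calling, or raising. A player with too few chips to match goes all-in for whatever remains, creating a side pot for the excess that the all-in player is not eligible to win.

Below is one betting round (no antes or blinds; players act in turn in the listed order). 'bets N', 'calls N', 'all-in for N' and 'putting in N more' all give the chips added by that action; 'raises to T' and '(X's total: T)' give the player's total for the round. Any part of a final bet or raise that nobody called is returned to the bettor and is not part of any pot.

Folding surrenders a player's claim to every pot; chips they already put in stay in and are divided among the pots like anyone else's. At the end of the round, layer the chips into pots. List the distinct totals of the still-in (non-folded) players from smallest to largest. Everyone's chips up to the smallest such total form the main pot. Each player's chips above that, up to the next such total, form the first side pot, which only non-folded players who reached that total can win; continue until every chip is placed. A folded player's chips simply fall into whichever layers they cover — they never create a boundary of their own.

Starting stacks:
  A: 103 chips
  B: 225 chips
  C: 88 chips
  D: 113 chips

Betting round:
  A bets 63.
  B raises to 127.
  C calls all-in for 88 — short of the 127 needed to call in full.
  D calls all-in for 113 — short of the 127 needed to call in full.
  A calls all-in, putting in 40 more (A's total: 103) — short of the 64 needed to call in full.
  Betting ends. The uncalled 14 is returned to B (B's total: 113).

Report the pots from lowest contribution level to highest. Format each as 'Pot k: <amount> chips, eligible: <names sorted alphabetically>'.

Pot 1: 352 chips, eligible: A, B, C, D
Pot 2: 45 chips, eligible: A, B, D
Pot 3: 20 chips, eligible: B, D

Derivation:
Contributions (after 14 returned to B): A=103, B=113, C=88, D=113
Pot levels (distinct totals of non-folded players): 88, 103, 113
Layer 1-88: 88 each from A, B, C, D = 88*4 = 352 chips; eligible A, B, C, D
Layer 89-103: 15 each from A, B, D = 15*3 = 45 chips; eligible A, B, D
Layer 104-113: 10 each from B, D = 10*2 = 20 chips; eligible B, D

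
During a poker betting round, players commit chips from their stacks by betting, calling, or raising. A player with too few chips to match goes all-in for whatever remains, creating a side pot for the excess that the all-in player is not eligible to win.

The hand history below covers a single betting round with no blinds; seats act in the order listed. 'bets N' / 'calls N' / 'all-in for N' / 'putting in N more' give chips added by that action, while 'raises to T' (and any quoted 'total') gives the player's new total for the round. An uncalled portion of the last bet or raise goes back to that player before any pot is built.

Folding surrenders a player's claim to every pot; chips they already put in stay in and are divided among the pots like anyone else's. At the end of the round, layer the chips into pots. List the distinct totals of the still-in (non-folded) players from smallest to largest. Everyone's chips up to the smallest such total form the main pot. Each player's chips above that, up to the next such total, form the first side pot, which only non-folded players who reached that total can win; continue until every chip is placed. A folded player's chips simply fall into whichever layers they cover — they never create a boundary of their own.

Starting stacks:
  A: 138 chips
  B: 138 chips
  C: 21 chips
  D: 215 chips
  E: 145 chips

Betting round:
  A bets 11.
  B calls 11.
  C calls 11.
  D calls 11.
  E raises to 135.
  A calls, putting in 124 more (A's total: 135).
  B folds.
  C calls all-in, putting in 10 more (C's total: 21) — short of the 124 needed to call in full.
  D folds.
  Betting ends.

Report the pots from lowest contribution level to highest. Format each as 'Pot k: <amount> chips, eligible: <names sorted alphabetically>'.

Pot 1: 85 chips, eligible: A, C, E
Pot 2: 228 chips, eligible: A, E

Derivation:
Contributions: A=135, B=11, C=21, D=11, E=135
Folded: B, D
Pot levels (distinct totals of non-folded players): 21, 135
Layer 1-21: A 21 + B 11 + C 21 + D 11 + E 21 = 85 chips; eligible A, C, E
Layer 22-135: 114 each from A, E = 114*2 = 228 chips; eligible A, E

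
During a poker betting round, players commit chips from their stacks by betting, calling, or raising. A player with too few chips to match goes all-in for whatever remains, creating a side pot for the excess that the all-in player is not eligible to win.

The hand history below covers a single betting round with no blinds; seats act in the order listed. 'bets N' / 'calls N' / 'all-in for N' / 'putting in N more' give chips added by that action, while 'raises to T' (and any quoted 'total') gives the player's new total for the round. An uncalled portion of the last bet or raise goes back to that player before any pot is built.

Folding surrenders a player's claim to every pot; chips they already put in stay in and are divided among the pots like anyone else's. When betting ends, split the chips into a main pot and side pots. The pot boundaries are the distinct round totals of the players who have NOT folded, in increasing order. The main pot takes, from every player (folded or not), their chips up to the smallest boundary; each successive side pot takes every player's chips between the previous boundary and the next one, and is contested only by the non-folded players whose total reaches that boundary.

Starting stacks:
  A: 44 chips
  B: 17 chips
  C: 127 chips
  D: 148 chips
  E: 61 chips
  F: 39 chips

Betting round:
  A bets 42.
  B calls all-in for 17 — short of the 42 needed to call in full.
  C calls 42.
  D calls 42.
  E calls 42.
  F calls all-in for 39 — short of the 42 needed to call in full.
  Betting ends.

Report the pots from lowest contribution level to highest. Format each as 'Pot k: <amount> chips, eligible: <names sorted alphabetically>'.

Contributions: A=42, B=17, C=42, D=42, E=42, F=39
Pot levels (distinct totals of non-folded players): 17, 39, 42
Layer 1-17: 17 each from A, B, C, D, E, F = 17*6 = 102 chips; eligible A, B, C, D, E, F
Layer 18-39: 22 each from A, C, D, E, F = 22*5 = 110 chips; eligible A, C, D, E, F
Layer 40-42: 3 each from A, C, D, E = 3*4 = 12 chips; eligible A, C, D, E

Pot 1: 102 chips, eligible: A, B, C, D, E, F
Pot 2: 110 chips, eligible: A, C, D, E, F
Pot 3: 12 chips, eligible: A, C, D, E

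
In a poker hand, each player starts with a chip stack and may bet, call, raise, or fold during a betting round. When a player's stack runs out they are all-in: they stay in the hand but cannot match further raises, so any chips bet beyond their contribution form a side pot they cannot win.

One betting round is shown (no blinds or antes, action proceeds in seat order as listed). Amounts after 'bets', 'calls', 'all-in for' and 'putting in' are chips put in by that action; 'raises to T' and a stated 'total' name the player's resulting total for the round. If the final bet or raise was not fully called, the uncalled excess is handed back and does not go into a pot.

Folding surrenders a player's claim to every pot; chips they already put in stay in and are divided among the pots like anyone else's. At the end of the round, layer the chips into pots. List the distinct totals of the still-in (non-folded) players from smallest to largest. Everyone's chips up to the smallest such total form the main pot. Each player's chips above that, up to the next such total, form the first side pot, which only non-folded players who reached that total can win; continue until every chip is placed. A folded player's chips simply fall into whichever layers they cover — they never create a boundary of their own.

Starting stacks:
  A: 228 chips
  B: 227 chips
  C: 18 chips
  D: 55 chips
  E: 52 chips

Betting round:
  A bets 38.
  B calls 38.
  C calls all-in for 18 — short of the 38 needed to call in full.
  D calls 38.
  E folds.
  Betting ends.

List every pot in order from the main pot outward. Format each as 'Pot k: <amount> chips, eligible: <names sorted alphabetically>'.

Pot 1: 72 chips, eligible: A, B, C, D
Pot 2: 60 chips, eligible: A, B, D

Derivation:
Contributions: A=38, B=38, C=18, D=38
Folded: E
Pot levels (distinct totals of non-folded players): 18, 38
Layer 1-18: 18 each from A, B, C, D = 18*4 = 72 chips; eligible A, B, C, D
Layer 19-38: 20 each from A, B, D = 20*3 = 60 chips; eligible A, B, D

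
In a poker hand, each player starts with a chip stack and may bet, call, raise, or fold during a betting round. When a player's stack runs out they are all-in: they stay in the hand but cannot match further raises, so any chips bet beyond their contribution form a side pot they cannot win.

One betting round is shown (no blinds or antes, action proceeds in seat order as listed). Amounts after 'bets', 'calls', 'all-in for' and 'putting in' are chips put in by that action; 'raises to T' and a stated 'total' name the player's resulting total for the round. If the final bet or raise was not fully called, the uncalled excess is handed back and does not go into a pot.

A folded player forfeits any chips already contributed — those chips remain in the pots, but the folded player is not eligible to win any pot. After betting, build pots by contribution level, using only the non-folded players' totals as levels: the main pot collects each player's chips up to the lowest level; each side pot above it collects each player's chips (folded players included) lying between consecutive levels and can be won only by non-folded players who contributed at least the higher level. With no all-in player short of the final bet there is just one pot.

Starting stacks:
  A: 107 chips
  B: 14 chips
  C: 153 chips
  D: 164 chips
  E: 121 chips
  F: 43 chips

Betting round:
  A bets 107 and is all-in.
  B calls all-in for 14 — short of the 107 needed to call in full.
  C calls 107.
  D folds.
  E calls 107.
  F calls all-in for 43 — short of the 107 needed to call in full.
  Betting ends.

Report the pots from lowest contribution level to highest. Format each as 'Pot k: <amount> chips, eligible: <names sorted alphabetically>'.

Pot 1: 70 chips, eligible: A, B, C, E, F
Pot 2: 116 chips, eligible: A, C, E, F
Pot 3: 192 chips, eligible: A, C, E

Derivation:
Contributions: A=107, B=14, C=107, E=107, F=43
Folded: D
Pot levels (distinct totals of non-folded players): 14, 43, 107
Layer 1-14: 14 each from A, B, C, E, F = 14*5 = 70 chips; eligible A, B, C, E, F
Layer 15-43: 29 each from A, C, E, F = 29*4 = 116 chips; eligible A, C, E, F
Layer 44-107: 64 each from A, C, E = 64*3 = 192 chips; eligible A, C, E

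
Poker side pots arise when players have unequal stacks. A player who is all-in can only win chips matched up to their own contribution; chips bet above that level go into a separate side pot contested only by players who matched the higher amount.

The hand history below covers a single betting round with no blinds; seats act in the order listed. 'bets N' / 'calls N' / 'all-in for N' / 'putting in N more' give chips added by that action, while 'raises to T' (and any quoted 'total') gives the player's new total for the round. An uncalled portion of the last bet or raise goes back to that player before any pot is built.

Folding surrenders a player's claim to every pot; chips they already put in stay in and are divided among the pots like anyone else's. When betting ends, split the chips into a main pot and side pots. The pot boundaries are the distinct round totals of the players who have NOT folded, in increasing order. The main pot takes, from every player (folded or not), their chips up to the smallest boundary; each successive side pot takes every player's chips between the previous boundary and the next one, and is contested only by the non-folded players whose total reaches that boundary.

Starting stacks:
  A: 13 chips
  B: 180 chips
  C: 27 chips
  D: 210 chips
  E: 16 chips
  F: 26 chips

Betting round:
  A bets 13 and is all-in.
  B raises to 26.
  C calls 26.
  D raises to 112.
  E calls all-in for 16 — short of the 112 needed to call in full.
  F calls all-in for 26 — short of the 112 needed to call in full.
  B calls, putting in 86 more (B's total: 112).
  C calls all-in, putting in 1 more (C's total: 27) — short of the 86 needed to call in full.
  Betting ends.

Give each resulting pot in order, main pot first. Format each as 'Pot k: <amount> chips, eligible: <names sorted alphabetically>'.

Contributions: A=13, B=112, C=27, D=112, E=16, F=26
Pot levels (distinct totals of non-folded players): 13, 16, 26, 27, 112
Layer 1-13: 13 each from A, B, C, D, E, F = 13*6 = 78 chips; eligible A, B, C, D, E, F
Layer 14-16: 3 each from B, C, D, E, F = 3*5 = 15 chips; eligible B, C, D, E, F
Layer 17-26: 10 each from B, C, D, F = 10*4 = 40 chips; eligible B, C, D, F
Layer 27-27: 1 each from B, C, D = 1*3 = 3 chips; eligible B, C, D
Layer 28-112: 85 each from B, D = 85*2 = 170 chips; eligible B, D

Pot 1: 78 chips, eligible: A, B, C, D, E, F
Pot 2: 15 chips, eligible: B, C, D, E, F
Pot 3: 40 chips, eligible: B, C, D, F
Pot 4: 3 chips, eligible: B, C, D
Pot 5: 170 chips, eligible: B, D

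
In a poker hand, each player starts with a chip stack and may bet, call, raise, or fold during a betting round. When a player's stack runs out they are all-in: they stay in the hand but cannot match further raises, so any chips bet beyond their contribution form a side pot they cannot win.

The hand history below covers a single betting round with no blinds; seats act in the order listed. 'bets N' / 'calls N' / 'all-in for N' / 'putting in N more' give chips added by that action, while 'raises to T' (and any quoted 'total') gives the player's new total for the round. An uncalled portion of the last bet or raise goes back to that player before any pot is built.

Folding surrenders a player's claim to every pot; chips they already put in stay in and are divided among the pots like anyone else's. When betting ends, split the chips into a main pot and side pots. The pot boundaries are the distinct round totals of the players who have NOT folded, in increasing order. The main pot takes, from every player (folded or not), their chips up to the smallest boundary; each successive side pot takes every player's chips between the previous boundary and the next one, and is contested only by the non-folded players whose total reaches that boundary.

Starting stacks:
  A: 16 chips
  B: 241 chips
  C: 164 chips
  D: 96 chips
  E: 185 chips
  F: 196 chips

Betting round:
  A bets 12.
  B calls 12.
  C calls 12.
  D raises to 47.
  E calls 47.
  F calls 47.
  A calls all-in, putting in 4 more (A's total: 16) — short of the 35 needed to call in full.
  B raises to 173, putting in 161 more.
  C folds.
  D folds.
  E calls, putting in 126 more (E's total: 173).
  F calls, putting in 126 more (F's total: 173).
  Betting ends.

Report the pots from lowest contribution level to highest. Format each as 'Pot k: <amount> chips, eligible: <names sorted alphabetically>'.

Pot 1: 92 chips, eligible: A, B, E, F
Pot 2: 502 chips, eligible: B, E, F

Derivation:
Contributions: A=16, B=173, C=12, D=47, E=173, F=173
Folded: C, D
Pot levels (distinct totals of non-folded players): 16, 173
Layer 1-16: A 16 + B 16 + C 12 + D 16 + E 16 + F 16 = 92 chips; eligible A, B, E, F
Layer 17-173: B 157 + D 31 + E 157 + F 157 = 502 chips; eligible B, E, F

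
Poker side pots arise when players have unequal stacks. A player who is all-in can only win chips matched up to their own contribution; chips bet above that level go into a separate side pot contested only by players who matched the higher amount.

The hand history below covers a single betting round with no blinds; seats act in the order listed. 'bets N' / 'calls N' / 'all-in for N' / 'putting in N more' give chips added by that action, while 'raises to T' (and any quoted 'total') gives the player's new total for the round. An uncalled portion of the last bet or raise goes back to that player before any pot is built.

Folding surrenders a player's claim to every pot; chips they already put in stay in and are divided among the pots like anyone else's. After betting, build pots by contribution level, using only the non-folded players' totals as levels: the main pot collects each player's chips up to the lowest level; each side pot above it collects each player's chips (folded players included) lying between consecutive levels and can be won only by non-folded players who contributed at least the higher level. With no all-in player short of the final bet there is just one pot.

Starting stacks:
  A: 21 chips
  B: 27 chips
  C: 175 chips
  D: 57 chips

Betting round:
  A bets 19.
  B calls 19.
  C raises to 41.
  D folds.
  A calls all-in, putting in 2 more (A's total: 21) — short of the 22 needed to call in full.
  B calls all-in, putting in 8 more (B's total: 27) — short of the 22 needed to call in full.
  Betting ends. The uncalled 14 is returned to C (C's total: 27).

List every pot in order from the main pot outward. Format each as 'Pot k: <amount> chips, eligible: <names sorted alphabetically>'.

Contributions (after 14 returned to C): A=21, B=27, C=27
Folded: D
Pot levels (distinct totals of non-folded players): 21, 27
Layer 1-21: 21 each from A, B, C = 21*3 = 63 chips; eligible A, B, C
Layer 22-27: 6 each from B, C = 6*2 = 12 chips; eligible B, C

Pot 1: 63 chips, eligible: A, B, C
Pot 2: 12 chips, eligible: B, C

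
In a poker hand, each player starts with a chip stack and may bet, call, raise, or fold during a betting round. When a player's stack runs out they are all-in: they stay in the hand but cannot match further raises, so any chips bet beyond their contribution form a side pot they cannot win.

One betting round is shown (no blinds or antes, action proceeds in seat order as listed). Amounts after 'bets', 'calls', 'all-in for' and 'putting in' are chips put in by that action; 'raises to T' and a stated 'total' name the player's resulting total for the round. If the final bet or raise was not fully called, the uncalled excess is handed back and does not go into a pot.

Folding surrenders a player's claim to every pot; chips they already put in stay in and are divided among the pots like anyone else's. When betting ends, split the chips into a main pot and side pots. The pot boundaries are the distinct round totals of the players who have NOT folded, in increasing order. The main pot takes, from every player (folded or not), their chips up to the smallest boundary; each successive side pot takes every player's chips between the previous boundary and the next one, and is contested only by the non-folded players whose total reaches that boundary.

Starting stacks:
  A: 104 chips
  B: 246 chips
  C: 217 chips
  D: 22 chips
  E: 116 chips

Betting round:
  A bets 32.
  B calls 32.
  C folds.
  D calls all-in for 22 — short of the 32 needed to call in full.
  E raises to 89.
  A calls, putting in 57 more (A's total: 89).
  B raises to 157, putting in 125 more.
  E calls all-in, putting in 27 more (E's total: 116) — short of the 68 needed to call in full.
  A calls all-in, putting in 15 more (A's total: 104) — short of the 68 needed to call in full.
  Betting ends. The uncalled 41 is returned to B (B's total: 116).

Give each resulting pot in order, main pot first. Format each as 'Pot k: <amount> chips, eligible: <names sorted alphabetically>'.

Pot 1: 88 chips, eligible: A, B, D, E
Pot 2: 246 chips, eligible: A, B, E
Pot 3: 24 chips, eligible: B, E

Derivation:
Contributions (after 41 returned to B): A=104, B=116, D=22, E=116
Folded: C
Pot levels (distinct totals of non-folded players): 22, 104, 116
Layer 1-22: 22 each from A, B, D, E = 22*4 = 88 chips; eligible A, B, D, E
Layer 23-104: 82 each from A, B, E = 82*3 = 246 chips; eligible A, B, E
Layer 105-116: 12 each from B, E = 12*2 = 24 chips; eligible B, E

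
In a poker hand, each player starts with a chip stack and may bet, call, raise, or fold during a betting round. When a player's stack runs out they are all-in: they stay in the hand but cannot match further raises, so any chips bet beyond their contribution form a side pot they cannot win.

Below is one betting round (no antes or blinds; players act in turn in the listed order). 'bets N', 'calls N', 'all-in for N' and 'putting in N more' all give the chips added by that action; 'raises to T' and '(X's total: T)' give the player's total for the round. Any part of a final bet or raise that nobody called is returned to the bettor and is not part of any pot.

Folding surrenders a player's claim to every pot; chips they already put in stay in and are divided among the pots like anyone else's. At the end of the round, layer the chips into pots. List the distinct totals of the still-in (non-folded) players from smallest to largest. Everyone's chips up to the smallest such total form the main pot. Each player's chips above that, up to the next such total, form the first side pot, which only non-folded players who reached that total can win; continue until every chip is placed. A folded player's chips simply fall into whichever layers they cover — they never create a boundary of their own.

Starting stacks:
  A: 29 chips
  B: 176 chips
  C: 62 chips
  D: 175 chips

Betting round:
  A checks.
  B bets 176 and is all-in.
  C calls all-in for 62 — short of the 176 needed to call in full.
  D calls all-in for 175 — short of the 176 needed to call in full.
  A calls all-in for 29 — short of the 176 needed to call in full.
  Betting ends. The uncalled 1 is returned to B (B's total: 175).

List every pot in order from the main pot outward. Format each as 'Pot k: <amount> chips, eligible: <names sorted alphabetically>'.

Pot 1: 116 chips, eligible: A, B, C, D
Pot 2: 99 chips, eligible: B, C, D
Pot 3: 226 chips, eligible: B, D

Derivation:
Contributions (after 1 returned to B): A=29, B=175, C=62, D=175
Pot levels (distinct totals of non-folded players): 29, 62, 175
Layer 1-29: 29 each from A, B, C, D = 29*4 = 116 chips; eligible A, B, C, D
Layer 30-62: 33 each from B, C, D = 33*3 = 99 chips; eligible B, C, D
Layer 63-175: 113 each from B, D = 113*2 = 226 chips; eligible B, D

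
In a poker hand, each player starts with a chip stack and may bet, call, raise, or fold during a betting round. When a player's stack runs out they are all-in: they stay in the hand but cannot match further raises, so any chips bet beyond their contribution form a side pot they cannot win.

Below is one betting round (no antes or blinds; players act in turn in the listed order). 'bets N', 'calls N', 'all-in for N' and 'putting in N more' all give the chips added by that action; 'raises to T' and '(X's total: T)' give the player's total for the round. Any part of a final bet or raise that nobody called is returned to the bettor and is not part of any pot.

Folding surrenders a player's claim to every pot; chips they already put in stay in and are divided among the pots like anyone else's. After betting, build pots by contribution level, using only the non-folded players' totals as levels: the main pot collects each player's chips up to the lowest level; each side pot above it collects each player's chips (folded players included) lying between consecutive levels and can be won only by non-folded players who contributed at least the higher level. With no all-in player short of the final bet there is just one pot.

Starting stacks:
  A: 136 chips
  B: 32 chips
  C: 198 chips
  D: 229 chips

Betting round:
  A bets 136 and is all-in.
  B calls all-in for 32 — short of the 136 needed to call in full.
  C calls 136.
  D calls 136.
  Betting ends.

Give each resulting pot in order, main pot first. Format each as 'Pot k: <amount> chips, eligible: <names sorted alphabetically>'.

Contributions: A=136, B=32, C=136, D=136
Pot levels (distinct totals of non-folded players): 32, 136
Layer 1-32: 32 each from A, B, C, D = 32*4 = 128 chips; eligible A, B, C, D
Layer 33-136: 104 each from A, C, D = 104*3 = 312 chips; eligible A, C, D

Pot 1: 128 chips, eligible: A, B, C, D
Pot 2: 312 chips, eligible: A, C, D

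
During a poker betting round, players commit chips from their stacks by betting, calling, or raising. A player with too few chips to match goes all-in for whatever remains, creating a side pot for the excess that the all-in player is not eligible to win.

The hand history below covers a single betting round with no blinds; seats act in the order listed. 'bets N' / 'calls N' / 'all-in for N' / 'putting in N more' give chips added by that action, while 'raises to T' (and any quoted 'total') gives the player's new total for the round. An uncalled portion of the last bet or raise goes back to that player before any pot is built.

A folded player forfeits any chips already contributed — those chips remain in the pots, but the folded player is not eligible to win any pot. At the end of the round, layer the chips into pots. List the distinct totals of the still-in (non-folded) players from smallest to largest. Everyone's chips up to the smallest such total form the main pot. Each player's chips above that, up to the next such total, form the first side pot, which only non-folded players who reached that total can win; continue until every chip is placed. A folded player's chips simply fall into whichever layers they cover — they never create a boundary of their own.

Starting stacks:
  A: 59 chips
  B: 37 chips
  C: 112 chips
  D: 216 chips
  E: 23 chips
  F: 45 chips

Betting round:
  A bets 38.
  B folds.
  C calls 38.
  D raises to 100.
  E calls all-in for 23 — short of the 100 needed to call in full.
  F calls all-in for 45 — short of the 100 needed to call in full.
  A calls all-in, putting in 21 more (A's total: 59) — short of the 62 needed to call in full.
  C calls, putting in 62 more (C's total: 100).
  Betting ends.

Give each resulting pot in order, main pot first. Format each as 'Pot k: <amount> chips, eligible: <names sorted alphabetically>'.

Contributions: A=59, C=100, D=100, E=23, F=45
Folded: B
Pot levels (distinct totals of non-folded players): 23, 45, 59, 100
Layer 1-23: 23 each from A, C, D, E, F = 23*5 = 115 chips; eligible A, C, D, E, F
Layer 24-45: 22 each from A, C, D, F = 22*4 = 88 chips; eligible A, C, D, F
Layer 46-59: 14 each from A, C, D = 14*3 = 42 chips; eligible A, C, D
Layer 60-100: 41 each from C, D = 41*2 = 82 chips; eligible C, D

Pot 1: 115 chips, eligible: A, C, D, E, F
Pot 2: 88 chips, eligible: A, C, D, F
Pot 3: 42 chips, eligible: A, C, D
Pot 4: 82 chips, eligible: C, D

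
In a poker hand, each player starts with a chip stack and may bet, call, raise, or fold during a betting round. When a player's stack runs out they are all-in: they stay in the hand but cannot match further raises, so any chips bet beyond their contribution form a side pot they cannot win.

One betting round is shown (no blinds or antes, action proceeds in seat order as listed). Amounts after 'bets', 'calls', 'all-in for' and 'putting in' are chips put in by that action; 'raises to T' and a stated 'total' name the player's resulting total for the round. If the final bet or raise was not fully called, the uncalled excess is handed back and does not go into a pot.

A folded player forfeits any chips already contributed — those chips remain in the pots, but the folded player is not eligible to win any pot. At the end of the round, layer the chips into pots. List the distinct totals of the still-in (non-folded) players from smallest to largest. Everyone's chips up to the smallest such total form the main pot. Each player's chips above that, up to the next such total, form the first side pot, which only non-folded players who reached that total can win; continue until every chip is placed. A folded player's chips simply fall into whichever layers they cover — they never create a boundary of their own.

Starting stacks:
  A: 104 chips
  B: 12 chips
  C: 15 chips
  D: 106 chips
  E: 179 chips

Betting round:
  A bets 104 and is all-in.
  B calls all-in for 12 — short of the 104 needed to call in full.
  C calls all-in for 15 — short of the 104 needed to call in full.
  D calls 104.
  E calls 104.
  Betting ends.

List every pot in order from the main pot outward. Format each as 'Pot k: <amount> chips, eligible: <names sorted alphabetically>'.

Pot 1: 60 chips, eligible: A, B, C, D, E
Pot 2: 12 chips, eligible: A, C, D, E
Pot 3: 267 chips, eligible: A, D, E

Derivation:
Contributions: A=104, B=12, C=15, D=104, E=104
Pot levels (distinct totals of non-folded players): 12, 15, 104
Layer 1-12: 12 each from A, B, C, D, E = 12*5 = 60 chips; eligible A, B, C, D, E
Layer 13-15: 3 each from A, C, D, E = 3*4 = 12 chips; eligible A, C, D, E
Layer 16-104: 89 each from A, D, E = 89*3 = 267 chips; eligible A, D, E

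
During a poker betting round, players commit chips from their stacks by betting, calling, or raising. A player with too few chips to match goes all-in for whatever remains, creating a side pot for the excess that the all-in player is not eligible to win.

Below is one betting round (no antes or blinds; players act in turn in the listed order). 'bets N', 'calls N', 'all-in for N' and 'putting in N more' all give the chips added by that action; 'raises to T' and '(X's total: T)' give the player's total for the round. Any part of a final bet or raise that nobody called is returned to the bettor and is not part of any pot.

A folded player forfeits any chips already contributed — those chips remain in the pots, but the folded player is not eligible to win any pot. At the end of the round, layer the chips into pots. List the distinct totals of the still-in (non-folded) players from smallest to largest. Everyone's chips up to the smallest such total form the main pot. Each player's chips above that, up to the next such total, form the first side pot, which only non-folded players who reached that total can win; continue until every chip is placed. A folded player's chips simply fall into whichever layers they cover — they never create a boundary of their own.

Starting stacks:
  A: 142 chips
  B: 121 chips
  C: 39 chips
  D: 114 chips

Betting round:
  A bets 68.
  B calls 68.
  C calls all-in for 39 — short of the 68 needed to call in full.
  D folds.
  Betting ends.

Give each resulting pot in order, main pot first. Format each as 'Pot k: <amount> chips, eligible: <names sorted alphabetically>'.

Contributions: A=68, B=68, C=39
Folded: D
Pot levels (distinct totals of non-folded players): 39, 68
Layer 1-39: 39 each from A, B, C = 39*3 = 117 chips; eligible A, B, C
Layer 40-68: 29 each from A, B = 29*2 = 58 chips; eligible A, B

Pot 1: 117 chips, eligible: A, B, C
Pot 2: 58 chips, eligible: A, B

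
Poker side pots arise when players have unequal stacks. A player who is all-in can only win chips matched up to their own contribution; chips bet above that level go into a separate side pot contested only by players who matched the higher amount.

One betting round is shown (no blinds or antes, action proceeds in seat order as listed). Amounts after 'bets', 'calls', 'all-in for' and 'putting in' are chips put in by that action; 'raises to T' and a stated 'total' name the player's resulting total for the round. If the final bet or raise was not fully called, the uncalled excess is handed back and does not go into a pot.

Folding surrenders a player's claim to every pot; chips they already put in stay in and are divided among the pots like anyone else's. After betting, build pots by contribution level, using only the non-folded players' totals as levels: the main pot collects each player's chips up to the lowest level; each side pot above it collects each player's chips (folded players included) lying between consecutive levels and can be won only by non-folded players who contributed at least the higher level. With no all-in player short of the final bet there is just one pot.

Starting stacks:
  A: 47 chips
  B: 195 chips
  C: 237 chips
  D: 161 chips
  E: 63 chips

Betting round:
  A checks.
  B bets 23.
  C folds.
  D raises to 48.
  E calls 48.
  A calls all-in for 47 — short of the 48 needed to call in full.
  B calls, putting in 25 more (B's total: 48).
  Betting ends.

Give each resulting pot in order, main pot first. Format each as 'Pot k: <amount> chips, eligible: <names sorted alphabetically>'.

Pot 1: 188 chips, eligible: A, B, D, E
Pot 2: 3 chips, eligible: B, D, E

Derivation:
Contributions: A=47, B=48, D=48, E=48
Folded: C
Pot levels (distinct totals of non-folded players): 47, 48
Layer 1-47: 47 each from A, B, D, E = 47*4 = 188 chips; eligible A, B, D, E
Layer 48-48: 1 each from B, D, E = 1*3 = 3 chips; eligible B, D, E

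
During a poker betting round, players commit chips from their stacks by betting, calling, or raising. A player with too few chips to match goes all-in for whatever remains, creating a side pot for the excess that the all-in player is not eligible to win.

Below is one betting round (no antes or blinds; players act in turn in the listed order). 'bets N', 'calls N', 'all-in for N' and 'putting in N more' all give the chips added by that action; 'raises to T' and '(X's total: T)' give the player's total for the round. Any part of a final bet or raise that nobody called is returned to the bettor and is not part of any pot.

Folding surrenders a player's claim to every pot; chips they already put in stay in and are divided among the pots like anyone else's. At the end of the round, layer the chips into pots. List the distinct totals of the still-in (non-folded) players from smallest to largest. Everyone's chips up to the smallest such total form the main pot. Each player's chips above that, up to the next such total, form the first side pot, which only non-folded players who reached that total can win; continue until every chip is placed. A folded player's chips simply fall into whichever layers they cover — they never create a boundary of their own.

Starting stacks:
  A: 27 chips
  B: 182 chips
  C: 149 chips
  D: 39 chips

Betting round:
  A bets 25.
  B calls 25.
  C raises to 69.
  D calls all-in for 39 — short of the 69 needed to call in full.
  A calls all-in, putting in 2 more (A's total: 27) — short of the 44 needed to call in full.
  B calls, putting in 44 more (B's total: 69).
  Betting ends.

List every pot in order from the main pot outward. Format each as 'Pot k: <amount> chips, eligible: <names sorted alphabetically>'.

Contributions: A=27, B=69, C=69, D=39
Pot levels (distinct totals of non-folded players): 27, 39, 69
Layer 1-27: 27 each from A, B, C, D = 27*4 = 108 chips; eligible A, B, C, D
Layer 28-39: 12 each from B, C, D = 12*3 = 36 chips; eligible B, C, D
Layer 40-69: 30 each from B, C = 30*2 = 60 chips; eligible B, C

Pot 1: 108 chips, eligible: A, B, C, D
Pot 2: 36 chips, eligible: B, C, D
Pot 3: 60 chips, eligible: B, C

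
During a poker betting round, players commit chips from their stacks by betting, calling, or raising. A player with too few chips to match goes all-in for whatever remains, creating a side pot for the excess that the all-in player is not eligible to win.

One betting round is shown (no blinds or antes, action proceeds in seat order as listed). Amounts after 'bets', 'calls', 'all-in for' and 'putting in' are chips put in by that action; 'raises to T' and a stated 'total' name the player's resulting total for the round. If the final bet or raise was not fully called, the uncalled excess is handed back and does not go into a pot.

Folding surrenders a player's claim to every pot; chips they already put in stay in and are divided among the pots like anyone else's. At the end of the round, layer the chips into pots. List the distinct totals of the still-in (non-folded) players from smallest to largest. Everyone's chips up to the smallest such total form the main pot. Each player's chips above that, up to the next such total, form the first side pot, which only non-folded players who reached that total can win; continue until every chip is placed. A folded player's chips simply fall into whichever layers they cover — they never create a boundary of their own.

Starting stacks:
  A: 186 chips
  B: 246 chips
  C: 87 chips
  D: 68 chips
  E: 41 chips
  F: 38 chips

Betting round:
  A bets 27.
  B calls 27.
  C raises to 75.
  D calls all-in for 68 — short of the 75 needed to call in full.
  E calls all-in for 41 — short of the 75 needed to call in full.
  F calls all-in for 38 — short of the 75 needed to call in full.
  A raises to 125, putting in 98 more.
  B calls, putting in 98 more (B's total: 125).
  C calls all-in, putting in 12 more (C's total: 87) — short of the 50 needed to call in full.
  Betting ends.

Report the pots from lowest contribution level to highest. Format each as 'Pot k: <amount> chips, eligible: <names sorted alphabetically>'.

Pot 1: 228 chips, eligible: A, B, C, D, E, F
Pot 2: 15 chips, eligible: A, B, C, D, E
Pot 3: 108 chips, eligible: A, B, C, D
Pot 4: 57 chips, eligible: A, B, C
Pot 5: 76 chips, eligible: A, B

Derivation:
Contributions: A=125, B=125, C=87, D=68, E=41, F=38
Pot levels (distinct totals of non-folded players): 38, 41, 68, 87, 125
Layer 1-38: 38 each from A, B, C, D, E, F = 38*6 = 228 chips; eligible A, B, C, D, E, F
Layer 39-41: 3 each from A, B, C, D, E = 3*5 = 15 chips; eligible A, B, C, D, E
Layer 42-68: 27 each from A, B, C, D = 27*4 = 108 chips; eligible A, B, C, D
Layer 69-87: 19 each from A, B, C = 19*3 = 57 chips; eligible A, B, C
Layer 88-125: 38 each from A, B = 38*2 = 76 chips; eligible A, B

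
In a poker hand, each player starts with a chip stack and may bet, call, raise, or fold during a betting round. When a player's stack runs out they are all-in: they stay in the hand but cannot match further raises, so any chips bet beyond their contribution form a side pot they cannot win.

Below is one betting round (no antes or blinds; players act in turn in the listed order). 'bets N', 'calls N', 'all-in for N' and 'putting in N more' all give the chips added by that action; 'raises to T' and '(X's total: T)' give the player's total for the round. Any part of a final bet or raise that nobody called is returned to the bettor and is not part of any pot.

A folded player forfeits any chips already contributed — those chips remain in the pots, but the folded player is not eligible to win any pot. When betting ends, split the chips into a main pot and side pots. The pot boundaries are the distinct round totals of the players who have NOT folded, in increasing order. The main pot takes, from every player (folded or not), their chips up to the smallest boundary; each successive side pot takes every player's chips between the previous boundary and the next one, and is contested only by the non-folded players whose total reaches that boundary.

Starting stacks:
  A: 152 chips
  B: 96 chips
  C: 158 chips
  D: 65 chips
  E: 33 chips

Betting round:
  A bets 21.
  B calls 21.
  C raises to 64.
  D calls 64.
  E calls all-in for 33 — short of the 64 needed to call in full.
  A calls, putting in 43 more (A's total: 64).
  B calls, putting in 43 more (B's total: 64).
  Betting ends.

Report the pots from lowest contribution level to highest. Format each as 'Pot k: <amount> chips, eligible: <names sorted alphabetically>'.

Contributions: A=64, B=64, C=64, D=64, E=33
Pot levels (distinct totals of non-folded players): 33, 64
Layer 1-33: 33 each from A, B, C, D, E = 33*5 = 165 chips; eligible A, B, C, D, E
Layer 34-64: 31 each from A, B, C, D = 31*4 = 124 chips; eligible A, B, C, D

Pot 1: 165 chips, eligible: A, B, C, D, E
Pot 2: 124 chips, eligible: A, B, C, D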